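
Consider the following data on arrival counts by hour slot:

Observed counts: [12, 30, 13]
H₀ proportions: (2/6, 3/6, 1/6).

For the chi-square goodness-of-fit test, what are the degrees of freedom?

degrees of freedom = 2

df = k − 1 = 3 − 1 = 2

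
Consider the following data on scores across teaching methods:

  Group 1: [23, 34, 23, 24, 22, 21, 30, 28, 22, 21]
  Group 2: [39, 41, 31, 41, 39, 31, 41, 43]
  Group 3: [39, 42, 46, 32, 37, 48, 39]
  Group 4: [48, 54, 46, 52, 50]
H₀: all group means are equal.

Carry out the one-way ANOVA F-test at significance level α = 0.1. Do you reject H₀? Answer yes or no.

reject H₀: yes

Group means [24.80, 38.25, 40.43, 50.00], grand mean 36.233
SSB = Σnᵢ(x̄ᵢ−x̄)² = 2410.552; SSW = ΣΣ(x−x̄ᵢ)² = 542.814
MSB = 2410.552/3 = 803.5175; MSW = 542.814/26 = 20.8775
F = MSB/MSW = 38.4873
df = (3, 26)
p-value (upper-tail) = 0.00000
At α=0.1: p < α → reject H₀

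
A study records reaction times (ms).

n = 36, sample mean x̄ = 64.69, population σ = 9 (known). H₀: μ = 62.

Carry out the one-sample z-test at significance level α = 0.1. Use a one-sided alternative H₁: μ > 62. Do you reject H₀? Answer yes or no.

SE = σ/√n = 9/√36 = 1.5000
z = (x̄−μ₀)/SE = (64.69−62)/1.5000 = 1.7933
p-value (one-sided, H₁ greater) = 0.03646
At α=0.1: p < α → reject H₀

reject H₀: yes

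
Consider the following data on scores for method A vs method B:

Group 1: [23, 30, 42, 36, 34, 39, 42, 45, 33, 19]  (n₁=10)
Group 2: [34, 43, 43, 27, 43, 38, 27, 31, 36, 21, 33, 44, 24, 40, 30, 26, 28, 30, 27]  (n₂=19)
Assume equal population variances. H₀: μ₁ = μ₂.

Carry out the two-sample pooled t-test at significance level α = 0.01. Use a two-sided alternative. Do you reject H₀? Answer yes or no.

reject H₀: no

x̄₁=34.300, s₁=8.433, n₁=10
x̄₂=32.895, s₂=7.203, n₂=19
s_p² = [9·8.433² + 18·7.203²]/27 = 58.2922
SE = √(s_p²·(1/10+1/19)) = 2.9828
t = (34.300−32.895)/2.9828 = 0.4711
df = 27
p-value (two-sided) = 0.64134
At α=0.01: p ≥ α → fail to reject H₀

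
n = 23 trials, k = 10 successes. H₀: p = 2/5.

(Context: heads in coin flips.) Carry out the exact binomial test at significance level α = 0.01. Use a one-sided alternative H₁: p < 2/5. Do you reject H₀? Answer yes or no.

reject H₀: no

Exact binomial: n=23, k=10, p₀=2/5=0.4000
P(X≤10) from Σ C(n,i)·p₀^i·(1−p₀)^(n−i)
p-value (one-sided, H₁ less) = 0.71291
At α=0.01: p ≥ α → fail to reject H₀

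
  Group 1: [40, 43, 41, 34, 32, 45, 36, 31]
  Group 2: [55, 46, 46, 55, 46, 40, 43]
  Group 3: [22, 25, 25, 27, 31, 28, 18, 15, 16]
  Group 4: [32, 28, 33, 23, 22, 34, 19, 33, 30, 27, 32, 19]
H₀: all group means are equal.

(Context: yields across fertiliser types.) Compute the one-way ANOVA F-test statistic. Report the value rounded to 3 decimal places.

Group means [37.75, 47.29, 23.00, 27.67], grand mean 32.556
SSB = Σnᵢ(x̄ᵢ−x̄)² = 2843.294; SSW = ΣΣ(x−x̄ᵢ)² = 983.595
MSB = 2843.294/3 = 947.7646; MSW = 983.595/32 = 30.7374
F = MSB/MSW = 30.8343
df = (3, 32)

test statistic = 30.834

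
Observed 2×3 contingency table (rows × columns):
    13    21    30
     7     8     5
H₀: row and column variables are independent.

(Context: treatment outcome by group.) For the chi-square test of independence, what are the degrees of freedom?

degrees of freedom = 2

df = (r−1)(c−1) = (2−1)·(3−1) = 2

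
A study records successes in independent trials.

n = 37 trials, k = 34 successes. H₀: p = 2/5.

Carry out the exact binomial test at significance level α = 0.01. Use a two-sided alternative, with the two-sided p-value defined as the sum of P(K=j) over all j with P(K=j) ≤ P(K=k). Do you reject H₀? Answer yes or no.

Exact binomial: n=37, k=34, p₀=2/5=0.4000
P(X=j) = C(n,j)·p₀^j·(1−p₀)^(n−j); p = Σ P(X=j) over j with P(X=j) ≤ P(X=34)
p-value (two-sided) = 0.00000
At α=0.01: p < α → reject H₀

reject H₀: yes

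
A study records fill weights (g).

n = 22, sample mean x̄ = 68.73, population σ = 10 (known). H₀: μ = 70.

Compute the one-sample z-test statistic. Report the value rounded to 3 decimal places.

test statistic = -0.596

SE = σ/√n = 10/√22 = 2.1320
z = (x̄−μ₀)/SE = (68.73−70)/2.1320 = -0.5957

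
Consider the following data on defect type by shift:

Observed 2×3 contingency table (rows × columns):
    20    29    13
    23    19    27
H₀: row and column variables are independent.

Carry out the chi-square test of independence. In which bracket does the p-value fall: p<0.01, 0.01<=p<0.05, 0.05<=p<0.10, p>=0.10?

p-value bracket: 0.01<=p<0.05

Row totals [62, 69], col totals [43, 48, 40], n=131
χ² = (20−20.35)²/20.35 + (29−22.72)²/22.72 + (13−18.93)²/18.93 + (23−22.65)²/22.65 + (19−25.28)²/25.28 + (27−21.07)²/21.07 = 6.8381
df = 2
p-value (upper-tail) = 0.03274
→ bracket: 0.01<=p<0.05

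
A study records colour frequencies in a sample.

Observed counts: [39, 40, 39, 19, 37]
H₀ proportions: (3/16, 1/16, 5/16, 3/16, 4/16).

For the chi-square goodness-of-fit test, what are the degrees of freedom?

df = k − 1 = 5 − 1 = 4

degrees of freedom = 4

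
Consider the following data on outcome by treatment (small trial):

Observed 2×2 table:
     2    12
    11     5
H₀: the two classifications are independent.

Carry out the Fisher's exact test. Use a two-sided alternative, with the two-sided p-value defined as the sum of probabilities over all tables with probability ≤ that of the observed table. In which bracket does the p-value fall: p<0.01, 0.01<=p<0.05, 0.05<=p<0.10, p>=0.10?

Margins: r₁=14, r₂=16, c₁=13, c₂=17, n=30
p_obs = C(14,2)·C(16,11)/C(30,13); sum pmf over tables with pmf ≤ p_obs
p-value (two-sided) = 0.00391
→ bracket: p<0.01

p-value bracket: p<0.01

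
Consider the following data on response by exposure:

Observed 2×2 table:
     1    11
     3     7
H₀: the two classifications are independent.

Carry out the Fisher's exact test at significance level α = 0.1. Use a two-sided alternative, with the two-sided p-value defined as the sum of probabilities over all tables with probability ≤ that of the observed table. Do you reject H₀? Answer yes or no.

reject H₀: no

Margins: r₁=12, r₂=10, c₁=4, c₂=18, n=22
p_obs = C(12,1)·C(10,3)/C(22,4); sum pmf over tables with pmf ≤ p_obs
p-value (two-sided) = 0.29323
At α=0.1: p ≥ α → fail to reject H₀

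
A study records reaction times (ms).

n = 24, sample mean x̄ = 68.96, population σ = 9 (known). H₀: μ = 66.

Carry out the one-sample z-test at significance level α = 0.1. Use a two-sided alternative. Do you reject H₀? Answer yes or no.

SE = σ/√n = 9/√24 = 1.8371
z = (x̄−μ₀)/SE = (68.96−66)/1.8371 = 1.6112
p-value (two-sided) = 0.10713
At α=0.1: p ≥ α → fail to reject H₀

reject H₀: no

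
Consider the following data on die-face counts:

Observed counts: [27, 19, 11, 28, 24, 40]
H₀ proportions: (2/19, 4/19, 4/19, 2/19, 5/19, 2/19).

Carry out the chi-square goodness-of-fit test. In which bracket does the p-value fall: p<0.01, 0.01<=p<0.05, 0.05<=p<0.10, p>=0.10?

p-value bracket: p<0.01

n = 149; E_i = n·p_i = [15.68, 31.37, 31.37, 15.68, 39.21, 15.68]
χ² = (27−15.68)²/15.68 + (19−31.37)²/31.37 + (11−31.37)²/31.37 + (28−15.68)²/15.68 + (24−39.21)²/39.21 + (40−15.68)²/15.68 = 79.5356
df = 5
p-value (upper-tail) = 0.00000
→ bracket: p<0.01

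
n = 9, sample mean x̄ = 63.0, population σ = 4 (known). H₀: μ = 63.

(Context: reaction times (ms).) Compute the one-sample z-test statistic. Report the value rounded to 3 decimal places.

test statistic = 0.000

SE = σ/√n = 4/√9 = 1.3333
z = (x̄−μ₀)/SE = (63.0−63)/1.3333 = 0.0000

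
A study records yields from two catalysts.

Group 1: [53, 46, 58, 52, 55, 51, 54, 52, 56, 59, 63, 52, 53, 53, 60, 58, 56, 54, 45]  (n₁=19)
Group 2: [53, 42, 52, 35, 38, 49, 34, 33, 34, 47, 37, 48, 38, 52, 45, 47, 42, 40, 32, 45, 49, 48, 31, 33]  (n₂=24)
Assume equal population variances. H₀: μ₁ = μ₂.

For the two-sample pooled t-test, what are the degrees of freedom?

degrees of freedom = 41

df = n₁ + n₂ − 2 = 19 + 24 − 2 = 41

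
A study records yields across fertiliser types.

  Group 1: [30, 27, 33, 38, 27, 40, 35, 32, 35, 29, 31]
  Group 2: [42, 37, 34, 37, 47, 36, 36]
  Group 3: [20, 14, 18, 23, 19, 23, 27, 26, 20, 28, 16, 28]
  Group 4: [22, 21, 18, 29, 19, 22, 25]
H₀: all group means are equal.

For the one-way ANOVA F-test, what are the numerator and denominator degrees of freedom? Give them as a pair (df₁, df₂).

k = 4 groups, N = 37 total
df = (k−1, N−k) = (4−1, 37−4) = (3, 33)

degrees of freedom = [3, 33]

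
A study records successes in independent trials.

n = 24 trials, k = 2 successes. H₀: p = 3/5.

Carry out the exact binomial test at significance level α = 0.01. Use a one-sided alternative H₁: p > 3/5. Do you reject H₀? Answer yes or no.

Exact binomial: n=24, k=2, p₀=3/5=0.6000
P(X≥2) from Σ C(n,i)·p₀^i·(1−p₀)^(n−i)
p-value (one-sided, H₁ greater) = 1.00000
At α=0.01: p ≥ α → fail to reject H₀

reject H₀: no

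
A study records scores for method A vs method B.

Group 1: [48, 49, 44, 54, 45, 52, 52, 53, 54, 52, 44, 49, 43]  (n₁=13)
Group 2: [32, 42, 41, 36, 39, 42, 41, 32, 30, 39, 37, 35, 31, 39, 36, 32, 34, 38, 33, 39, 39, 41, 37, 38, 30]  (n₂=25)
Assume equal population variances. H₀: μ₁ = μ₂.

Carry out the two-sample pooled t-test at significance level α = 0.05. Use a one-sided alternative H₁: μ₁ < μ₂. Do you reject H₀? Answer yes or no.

reject H₀: no

x̄₁=49.154, s₁=4.038, n₁=13
x̄₂=36.520, s₂=3.842, n₂=25
s_p² = [12·4.038² + 24·3.842²]/36 = 15.2759
SE = √(s_p²·(1/13+1/25)) = 1.3365
t = (49.154−36.520)/1.3365 = 9.4533
df = 36
p-value (one-sided, H₁ less) = 1.00000
At α=0.05: p ≥ α → fail to reject H₀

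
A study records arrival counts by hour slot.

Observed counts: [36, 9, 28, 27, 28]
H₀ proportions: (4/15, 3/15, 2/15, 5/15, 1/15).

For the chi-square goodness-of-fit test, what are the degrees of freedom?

degrees of freedom = 4

df = k − 1 = 5 − 1 = 4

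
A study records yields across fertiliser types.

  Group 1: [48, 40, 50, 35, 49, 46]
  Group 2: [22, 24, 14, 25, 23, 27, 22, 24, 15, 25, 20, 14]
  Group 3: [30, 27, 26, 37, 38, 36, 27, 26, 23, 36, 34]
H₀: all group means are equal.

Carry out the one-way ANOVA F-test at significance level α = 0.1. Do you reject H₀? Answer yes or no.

reject H₀: yes

Group means [44.67, 21.25, 30.91], grand mean 29.759
SSB = Σnᵢ(x̄ᵢ−x̄)² = 2216.818; SSW = ΣΣ(x−x̄ᵢ)² = 692.492
MSB = 2216.818/2 = 1108.4090; MSW = 692.492/26 = 26.6343
F = MSB/MSW = 41.6158
df = (2, 26)
p-value (upper-tail) = 0.00000
At α=0.1: p < α → reject H₀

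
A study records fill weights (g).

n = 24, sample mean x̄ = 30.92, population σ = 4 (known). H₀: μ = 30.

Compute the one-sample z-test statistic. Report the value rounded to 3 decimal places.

SE = σ/√n = 4/√24 = 0.8165
z = (x̄−μ₀)/SE = (30.92−30)/0.8165 = 1.1268

test statistic = 1.127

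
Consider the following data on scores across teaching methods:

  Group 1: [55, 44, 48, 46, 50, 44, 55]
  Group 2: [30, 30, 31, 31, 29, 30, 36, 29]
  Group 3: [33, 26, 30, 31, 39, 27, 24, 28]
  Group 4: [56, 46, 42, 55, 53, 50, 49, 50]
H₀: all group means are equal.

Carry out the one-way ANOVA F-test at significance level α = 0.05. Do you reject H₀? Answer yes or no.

Group means [48.86, 30.75, 29.75, 50.12], grand mean 39.581
SSB = Σnᵢ(x̄ᵢ−x̄)² = 2888.816; SSW = ΣΣ(x−x̄ᵢ)² = 474.732
MSB = 2888.816/3 = 962.9387; MSW = 474.732/27 = 17.5827
F = MSB/MSW = 54.7663
df = (3, 27)
p-value (upper-tail) = 0.00000
At α=0.05: p < α → reject H₀

reject H₀: yes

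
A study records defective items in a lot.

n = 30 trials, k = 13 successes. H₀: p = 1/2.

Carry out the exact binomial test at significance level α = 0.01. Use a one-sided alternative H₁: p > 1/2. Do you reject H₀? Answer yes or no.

reject H₀: no

Exact binomial: n=30, k=13, p₀=1/2=0.5000
P(X≥13) from Σ C(n,i)·p₀^i·(1−p₀)^(n−i)
p-value (one-sided, H₁ greater) = 0.81920
At α=0.01: p ≥ α → fail to reject H₀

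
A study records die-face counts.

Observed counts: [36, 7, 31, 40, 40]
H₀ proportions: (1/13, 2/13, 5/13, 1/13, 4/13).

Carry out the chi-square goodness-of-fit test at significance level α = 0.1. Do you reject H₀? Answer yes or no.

n = 154; E_i = n·p_i = [11.85, 23.69, 59.23, 11.85, 47.38]
χ² = (36−11.85)²/11.85 + (7−23.69)²/23.69 + (31−59.23)²/59.23 + (40−11.85)²/11.85 + (40−47.38)²/47.38 = 142.5266
df = 4
p-value (upper-tail) = 0.00000
At α=0.1: p < α → reject H₀

reject H₀: yes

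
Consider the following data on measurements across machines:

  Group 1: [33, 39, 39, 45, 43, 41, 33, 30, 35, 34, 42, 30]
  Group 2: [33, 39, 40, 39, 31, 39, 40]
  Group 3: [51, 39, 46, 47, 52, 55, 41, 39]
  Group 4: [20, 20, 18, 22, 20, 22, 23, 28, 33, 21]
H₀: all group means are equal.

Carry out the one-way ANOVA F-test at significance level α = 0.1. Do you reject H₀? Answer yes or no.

Group means [37.00, 37.29, 46.25, 22.70], grand mean 35.189
SSB = Σnᵢ(x̄ᵢ−x̄)² = 2608.647; SSW = ΣΣ(x−x̄ᵢ)² = 821.029
MSB = 2608.647/3 = 869.5490; MSW = 821.029/33 = 24.8797
F = MSB/MSW = 34.9502
df = (3, 33)
p-value (upper-tail) = 0.00000
At α=0.1: p < α → reject H₀

reject H₀: yes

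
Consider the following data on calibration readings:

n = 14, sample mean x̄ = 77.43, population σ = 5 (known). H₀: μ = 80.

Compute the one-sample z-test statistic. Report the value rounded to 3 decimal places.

SE = σ/√n = 5/√14 = 1.3363
z = (x̄−μ₀)/SE = (77.43−80)/1.3363 = -1.9232

test statistic = -1.923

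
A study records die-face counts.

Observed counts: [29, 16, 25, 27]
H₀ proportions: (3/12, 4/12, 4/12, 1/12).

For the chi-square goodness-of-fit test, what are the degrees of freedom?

df = k − 1 = 4 − 1 = 3

degrees of freedom = 3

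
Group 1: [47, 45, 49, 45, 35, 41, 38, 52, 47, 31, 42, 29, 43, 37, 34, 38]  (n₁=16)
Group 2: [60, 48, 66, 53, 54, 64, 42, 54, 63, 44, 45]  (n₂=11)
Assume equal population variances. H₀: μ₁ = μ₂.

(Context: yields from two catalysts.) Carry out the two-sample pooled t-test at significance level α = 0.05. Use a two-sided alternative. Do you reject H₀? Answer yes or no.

x̄₁=40.812, s₁=6.615, n₁=16
x̄₂=53.909, s₂=8.502, n₂=11
s_p² = [15·6.615² + 10·8.502²]/25 = 55.1739
SE = √(s_p²·(1/16+1/11)) = 2.9093
t = (40.812−53.909)/2.9093 = -4.5016
df = 25
p-value (two-sided) = 0.00014
At α=0.05: p < α → reject H₀

reject H₀: yes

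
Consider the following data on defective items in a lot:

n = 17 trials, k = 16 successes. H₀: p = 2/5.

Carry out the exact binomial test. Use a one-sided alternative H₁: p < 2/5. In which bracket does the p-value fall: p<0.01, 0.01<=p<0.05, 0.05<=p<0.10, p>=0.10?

Exact binomial: n=17, k=16, p₀=2/5=0.4000
P(X≤16) from Σ C(n,i)·p₀^i·(1−p₀)^(n−i)
p-value (one-sided, H₁ less) = 1.00000
→ bracket: p>=0.10

p-value bracket: p>=0.10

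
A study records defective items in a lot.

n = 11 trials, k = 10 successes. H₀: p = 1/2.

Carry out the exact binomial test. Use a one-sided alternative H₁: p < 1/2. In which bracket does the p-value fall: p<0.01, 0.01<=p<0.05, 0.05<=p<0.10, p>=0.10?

Exact binomial: n=11, k=10, p₀=1/2=0.5000
P(X≤10) from Σ C(n,i)·p₀^i·(1−p₀)^(n−i)
p-value (one-sided, H₁ less) = 0.99951
→ bracket: p>=0.10

p-value bracket: p>=0.10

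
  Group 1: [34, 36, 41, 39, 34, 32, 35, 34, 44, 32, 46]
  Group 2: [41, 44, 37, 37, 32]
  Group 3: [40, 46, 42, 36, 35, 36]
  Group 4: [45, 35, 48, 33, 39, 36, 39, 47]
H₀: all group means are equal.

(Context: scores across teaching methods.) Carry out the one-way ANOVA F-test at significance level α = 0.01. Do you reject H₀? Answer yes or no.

Group means [37.00, 38.20, 39.17, 40.25], grand mean 38.500
SSB = Σnᵢ(x̄ᵢ−x̄)² = 52.367; SSW = ΣΣ(x−x̄ᵢ)² = 637.133
MSB = 52.367/3 = 17.4556; MSW = 637.133/26 = 24.5051
F = MSB/MSW = 0.7123
df = (3, 26)
p-value (upper-tail) = 0.55347
At α=0.01: p ≥ α → fail to reject H₀

reject H₀: no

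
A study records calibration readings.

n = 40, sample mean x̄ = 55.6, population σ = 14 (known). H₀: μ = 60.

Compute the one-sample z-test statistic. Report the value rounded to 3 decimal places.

test statistic = -1.988

SE = σ/√n = 14/√40 = 2.2136
z = (x̄−μ₀)/SE = (55.6−60)/2.2136 = -1.9877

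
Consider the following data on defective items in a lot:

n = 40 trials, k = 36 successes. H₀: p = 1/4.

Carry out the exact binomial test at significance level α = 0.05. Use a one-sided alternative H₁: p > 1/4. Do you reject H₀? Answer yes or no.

Exact binomial: n=40, k=36, p₀=1/4=0.2500
P(X≥36) from Σ C(n,i)·p₀^i·(1−p₀)^(n−i)
p-value (one-sided, H₁ greater) = 0.00000
At α=0.05: p < α → reject H₀

reject H₀: yes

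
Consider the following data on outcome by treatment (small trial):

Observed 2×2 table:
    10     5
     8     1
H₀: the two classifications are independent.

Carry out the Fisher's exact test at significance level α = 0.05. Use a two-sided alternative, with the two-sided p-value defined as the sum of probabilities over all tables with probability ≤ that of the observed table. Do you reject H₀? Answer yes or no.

reject H₀: no

Margins: r₁=15, r₂=9, c₁=18, c₂=6, n=24
p_obs = C(15,10)·C(9,8)/C(24,18); sum pmf over tables with pmf ≤ p_obs
p-value (two-sided) = 0.35095
At α=0.05: p ≥ α → fail to reject H₀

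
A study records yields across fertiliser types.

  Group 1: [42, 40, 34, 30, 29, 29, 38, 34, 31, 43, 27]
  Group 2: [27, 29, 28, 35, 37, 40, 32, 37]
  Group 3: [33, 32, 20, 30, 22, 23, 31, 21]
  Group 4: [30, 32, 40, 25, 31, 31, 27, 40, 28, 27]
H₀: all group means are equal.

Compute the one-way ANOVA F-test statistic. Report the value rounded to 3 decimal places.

test statistic = 3.619

Group means [34.27, 33.12, 26.50, 31.10], grand mean 31.486
SSB = Σnᵢ(x̄ᵢ−x̄)² = 307.286; SSW = ΣΣ(x−x̄ᵢ)² = 933.957
MSB = 307.286/3 = 102.4288; MSW = 933.957/33 = 28.3017
F = MSB/MSW = 3.6192
df = (3, 33)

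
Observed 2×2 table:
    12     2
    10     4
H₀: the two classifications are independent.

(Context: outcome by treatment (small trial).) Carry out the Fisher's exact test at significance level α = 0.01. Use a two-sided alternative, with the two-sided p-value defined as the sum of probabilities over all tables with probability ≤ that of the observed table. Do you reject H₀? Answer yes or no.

Margins: r₁=14, r₂=14, c₁=22, c₂=6, n=28
p_obs = C(14,12)·C(14,10)/C(28,22); sum pmf over tables with pmf ≤ p_obs
p-value (two-sided) = 0.64831
At α=0.01: p ≥ α → fail to reject H₀

reject H₀: no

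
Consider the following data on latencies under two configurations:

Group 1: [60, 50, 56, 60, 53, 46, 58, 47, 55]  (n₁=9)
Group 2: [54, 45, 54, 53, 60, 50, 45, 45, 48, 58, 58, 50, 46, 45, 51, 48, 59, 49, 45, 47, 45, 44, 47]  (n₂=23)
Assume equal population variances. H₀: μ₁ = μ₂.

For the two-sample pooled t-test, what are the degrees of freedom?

df = n₁ + n₂ − 2 = 9 + 23 − 2 = 30

degrees of freedom = 30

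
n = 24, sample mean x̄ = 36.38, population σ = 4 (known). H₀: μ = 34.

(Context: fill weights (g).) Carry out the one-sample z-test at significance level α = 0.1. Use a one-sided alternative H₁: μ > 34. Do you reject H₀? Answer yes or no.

SE = σ/√n = 4/√24 = 0.8165
z = (x̄−μ₀)/SE = (36.38−34)/0.8165 = 2.9149
p-value (one-sided, H₁ greater) = 0.00178
At α=0.1: p < α → reject H₀

reject H₀: yes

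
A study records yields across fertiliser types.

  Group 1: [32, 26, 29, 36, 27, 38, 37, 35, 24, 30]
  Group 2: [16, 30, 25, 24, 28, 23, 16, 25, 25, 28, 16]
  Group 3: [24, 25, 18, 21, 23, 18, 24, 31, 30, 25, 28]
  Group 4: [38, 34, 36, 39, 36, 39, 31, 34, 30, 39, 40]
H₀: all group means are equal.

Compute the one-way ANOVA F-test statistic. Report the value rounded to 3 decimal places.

test statistic = 20.010

Group means [31.40, 23.27, 24.27, 36.00], grand mean 28.674
SSB = Σnᵢ(x̄ᵢ−x̄)² = 1198.678; SSW = ΣΣ(x−x̄ᵢ)² = 778.764
MSB = 1198.678/3 = 399.5594; MSW = 778.764/39 = 19.9683
F = MSB/MSW = 20.0097
df = (3, 39)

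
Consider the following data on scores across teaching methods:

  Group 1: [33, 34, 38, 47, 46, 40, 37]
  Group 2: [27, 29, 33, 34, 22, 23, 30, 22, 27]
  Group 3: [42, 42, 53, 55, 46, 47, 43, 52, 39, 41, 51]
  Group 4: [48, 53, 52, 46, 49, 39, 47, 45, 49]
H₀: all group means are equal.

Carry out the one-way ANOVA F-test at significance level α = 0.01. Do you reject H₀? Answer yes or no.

Group means [39.29, 27.44, 46.45, 47.56], grand mean 40.583
SSB = Σnᵢ(x̄ᵢ−x̄)² = 2382.150; SSW = ΣΣ(x−x̄ᵢ)² = 782.600
MSB = 2382.150/3 = 794.0499; MSW = 782.600/32 = 24.4563
F = MSB/MSW = 32.4682
df = (3, 32)
p-value (upper-tail) = 0.00000
At α=0.01: p < α → reject H₀

reject H₀: yes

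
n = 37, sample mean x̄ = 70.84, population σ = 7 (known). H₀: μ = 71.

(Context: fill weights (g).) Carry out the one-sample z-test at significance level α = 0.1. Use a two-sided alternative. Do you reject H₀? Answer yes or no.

SE = σ/√n = 7/√37 = 1.1508
z = (x̄−μ₀)/SE = (70.84−71)/1.1508 = -0.1390
p-value (two-sided) = 0.88942
At α=0.1: p ≥ α → fail to reject H₀

reject H₀: no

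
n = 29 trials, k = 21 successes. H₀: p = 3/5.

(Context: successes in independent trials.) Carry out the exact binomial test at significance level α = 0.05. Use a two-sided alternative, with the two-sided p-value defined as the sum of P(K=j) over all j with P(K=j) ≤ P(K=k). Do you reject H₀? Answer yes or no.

reject H₀: no

Exact binomial: n=29, k=21, p₀=3/5=0.6000
P(X=j) = C(n,j)·p₀^j·(1−p₀)^(n−j); p = Σ P(X=j) over j with P(X=j) ≤ P(X=21)
p-value (two-sided) = 0.18965
At α=0.05: p ≥ α → fail to reject H₀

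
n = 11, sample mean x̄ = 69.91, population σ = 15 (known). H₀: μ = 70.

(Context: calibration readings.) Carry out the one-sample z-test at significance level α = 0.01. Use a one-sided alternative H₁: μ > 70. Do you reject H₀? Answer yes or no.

reject H₀: no

SE = σ/√n = 15/√11 = 4.5227
z = (x̄−μ₀)/SE = (69.91−70)/4.5227 = -0.0199
p-value (one-sided, H₁ greater) = 0.50794
At α=0.01: p ≥ α → fail to reject H₀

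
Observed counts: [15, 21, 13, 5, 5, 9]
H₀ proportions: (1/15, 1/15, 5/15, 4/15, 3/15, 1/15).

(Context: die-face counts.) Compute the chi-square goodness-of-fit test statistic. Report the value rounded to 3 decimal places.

n = 68; E_i = n·p_i = [4.53, 4.53, 22.67, 18.13, 13.60, 4.53]
χ² = (15−4.53)²/4.53 + (21−4.53)²/4.53 + (13−22.67)²/22.67 + (5−18.13)²/18.13 + (5−13.60)²/13.60 + (9−4.53)²/4.53 = 107.4522
df = 5

test statistic = 107.452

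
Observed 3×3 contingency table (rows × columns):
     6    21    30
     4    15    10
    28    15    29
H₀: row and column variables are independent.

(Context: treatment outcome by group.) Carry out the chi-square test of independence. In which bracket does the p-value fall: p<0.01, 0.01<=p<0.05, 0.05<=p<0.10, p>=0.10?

Row totals [57, 29, 72], col totals [38, 51, 69], n=158
χ² = (6−13.71)²/13.71 + (21−18.40)²/18.40 + (30−24.89)²/24.89 + (4−6.97)²/6.97 + (15−9.36)²/9.36 + (10−12.66)²/12.66 + (28−17.32)²/17.32 + (15−23.24)²/23.24 + (29−31.44)²/31.44 = 20.6803
df = 4
p-value (upper-tail) = 0.00037
→ bracket: p<0.01

p-value bracket: p<0.01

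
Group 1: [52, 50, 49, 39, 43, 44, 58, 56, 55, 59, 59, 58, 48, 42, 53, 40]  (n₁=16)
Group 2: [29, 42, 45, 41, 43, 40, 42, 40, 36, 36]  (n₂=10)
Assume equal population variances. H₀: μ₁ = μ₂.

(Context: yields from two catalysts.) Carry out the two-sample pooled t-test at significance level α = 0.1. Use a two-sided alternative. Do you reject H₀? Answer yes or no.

reject H₀: yes

x̄₁=50.312, s₁=7.012, n₁=16
x̄₂=39.400, s₂=4.624, n₂=10
s_p² = [15·7.012² + 9·4.624²]/24 = 38.7432
SE = √(s_p²·(1/16+1/10)) = 2.5091
t = (50.312−39.400)/2.5091 = 4.3491
df = 24
p-value (two-sided) = 0.00022
At α=0.1: p < α → reject H₀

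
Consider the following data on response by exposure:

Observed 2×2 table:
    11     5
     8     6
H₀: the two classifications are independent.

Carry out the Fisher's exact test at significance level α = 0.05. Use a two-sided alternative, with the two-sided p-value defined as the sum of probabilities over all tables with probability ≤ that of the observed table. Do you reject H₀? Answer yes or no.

Margins: r₁=16, r₂=14, c₁=19, c₂=11, n=30
p_obs = C(16,11)·C(14,8)/C(30,19); sum pmf over tables with pmf ≤ p_obs
p-value (two-sided) = 0.70652
At α=0.05: p ≥ α → fail to reject H₀

reject H₀: no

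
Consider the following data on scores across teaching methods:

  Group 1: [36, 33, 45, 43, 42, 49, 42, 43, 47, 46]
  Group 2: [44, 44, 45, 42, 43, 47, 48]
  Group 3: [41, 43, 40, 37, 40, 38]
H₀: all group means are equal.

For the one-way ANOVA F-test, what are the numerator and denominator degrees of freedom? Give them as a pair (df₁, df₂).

k = 3 groups, N = 23 total
df = (k−1, N−k) = (3−1, 23−3) = (2, 20)

degrees of freedom = [2, 20]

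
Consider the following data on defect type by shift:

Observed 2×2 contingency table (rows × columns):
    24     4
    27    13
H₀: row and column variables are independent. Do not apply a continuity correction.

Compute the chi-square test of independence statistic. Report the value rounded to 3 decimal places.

test statistic = 2.914

Row totals [28, 40], col totals [51, 17], n=68
χ² = (24−21.00)²/21.00 + (4−7.00)²/7.00 + (27−30.00)²/30.00 + (13−10.00)²/10.00 = 2.9143
df = 1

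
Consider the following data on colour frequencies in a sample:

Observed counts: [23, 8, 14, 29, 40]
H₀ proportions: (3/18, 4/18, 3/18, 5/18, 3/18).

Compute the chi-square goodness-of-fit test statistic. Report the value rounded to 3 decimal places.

n = 114; E_i = n·p_i = [19.00, 25.33, 19.00, 31.67, 19.00]
χ² = (23−19.00)²/19.00 + (8−25.33)²/25.33 + (14−19.00)²/19.00 + (29−31.67)²/31.67 + (40−19.00)²/19.00 = 37.4526
df = 4

test statistic = 37.453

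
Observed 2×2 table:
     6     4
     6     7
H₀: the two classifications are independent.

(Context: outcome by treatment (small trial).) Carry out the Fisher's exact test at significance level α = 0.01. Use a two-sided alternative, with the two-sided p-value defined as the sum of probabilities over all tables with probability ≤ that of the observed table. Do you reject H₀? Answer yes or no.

Margins: r₁=10, r₂=13, c₁=12, c₂=11, n=23
p_obs = C(10,6)·C(13,6)/C(23,12); sum pmf over tables with pmf ≤ p_obs
p-value (two-sided) = 0.68017
At α=0.01: p ≥ α → fail to reject H₀

reject H₀: no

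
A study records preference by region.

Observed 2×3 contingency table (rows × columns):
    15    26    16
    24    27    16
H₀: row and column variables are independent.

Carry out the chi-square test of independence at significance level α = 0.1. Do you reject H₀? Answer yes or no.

Row totals [57, 67], col totals [39, 53, 32], n=124
χ² = (15−17.93)²/17.93 + (26−24.36)²/24.36 + (16−14.71)²/14.71 + (24−21.07)²/21.07 + (27−28.64)²/28.64 + (16−17.29)²/17.29 = 1.2978
df = 2
p-value (upper-tail) = 0.52263
At α=0.1: p ≥ α → fail to reject H₀

reject H₀: no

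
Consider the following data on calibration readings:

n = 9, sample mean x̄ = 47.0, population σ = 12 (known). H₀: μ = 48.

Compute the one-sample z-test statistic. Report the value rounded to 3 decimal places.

test statistic = -0.250

SE = σ/√n = 12/√9 = 4.0000
z = (x̄−μ₀)/SE = (47.0−48)/4.0000 = -0.2500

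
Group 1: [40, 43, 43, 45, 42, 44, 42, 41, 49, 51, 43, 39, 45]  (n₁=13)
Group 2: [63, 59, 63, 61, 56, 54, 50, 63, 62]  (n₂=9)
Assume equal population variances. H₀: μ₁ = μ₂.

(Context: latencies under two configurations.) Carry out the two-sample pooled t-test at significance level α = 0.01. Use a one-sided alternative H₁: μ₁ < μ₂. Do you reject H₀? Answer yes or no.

reject H₀: yes

x̄₁=43.615, s₁=3.355, n₁=13
x̄₂=59.000, s₂=4.690, n₂=9
s_p² = [12·3.355² + 8·4.690²]/20 = 15.5538
SE = √(s_p²·(1/13+1/9)) = 1.7102
t = (43.615−59.000)/1.7102 = -8.9960
df = 20
p-value (one-sided, H₁ less) = 0.00000
At α=0.01: p < α → reject H₀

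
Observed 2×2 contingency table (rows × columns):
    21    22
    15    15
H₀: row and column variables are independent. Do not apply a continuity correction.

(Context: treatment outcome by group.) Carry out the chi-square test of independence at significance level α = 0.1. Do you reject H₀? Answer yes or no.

reject H₀: no

Row totals [43, 30], col totals [36, 37], n=73
χ² = (21−21.21)²/21.21 + (22−21.79)²/21.79 + (15−14.79)²/14.79 + (15−15.21)²/15.21 = 0.0096
df = 1
p-value (upper-tail) = 0.92211
At α=0.1: p ≥ α → fail to reject H₀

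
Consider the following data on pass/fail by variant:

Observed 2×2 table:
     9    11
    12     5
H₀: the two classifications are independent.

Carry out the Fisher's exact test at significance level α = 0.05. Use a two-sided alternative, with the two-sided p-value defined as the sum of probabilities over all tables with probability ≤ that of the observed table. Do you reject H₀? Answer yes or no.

Margins: r₁=20, r₂=17, c₁=21, c₂=16, n=37
p_obs = C(20,9)·C(17,12)/C(37,21); sum pmf over tables with pmf ≤ p_obs
p-value (two-sided) = 0.18453
At α=0.05: p ≥ α → fail to reject H₀

reject H₀: no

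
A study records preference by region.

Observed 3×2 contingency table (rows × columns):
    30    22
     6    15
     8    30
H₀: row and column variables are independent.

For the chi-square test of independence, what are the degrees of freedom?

degrees of freedom = 2

df = (r−1)(c−1) = (3−1)·(2−1) = 2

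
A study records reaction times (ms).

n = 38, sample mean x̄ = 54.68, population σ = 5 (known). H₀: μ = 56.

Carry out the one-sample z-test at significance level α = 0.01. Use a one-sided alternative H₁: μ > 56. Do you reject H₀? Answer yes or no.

SE = σ/√n = 5/√38 = 0.8111
z = (x̄−μ₀)/SE = (54.68−56)/0.8111 = -1.6274
p-value (one-sided, H₁ greater) = 0.94817
At α=0.01: p ≥ α → fail to reject H₀

reject H₀: no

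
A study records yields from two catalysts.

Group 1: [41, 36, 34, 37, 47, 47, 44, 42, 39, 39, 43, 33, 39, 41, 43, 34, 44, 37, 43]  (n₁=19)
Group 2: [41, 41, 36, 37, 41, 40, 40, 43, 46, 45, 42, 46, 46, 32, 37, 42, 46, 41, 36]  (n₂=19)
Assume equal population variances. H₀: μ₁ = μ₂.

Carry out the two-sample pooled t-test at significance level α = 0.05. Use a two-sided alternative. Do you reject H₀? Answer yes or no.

reject H₀: no

x̄₁=40.158, s₁=4.220, n₁=19
x̄₂=40.947, s₂=3.993, n₂=19
s_p² = [18·4.220² + 18·3.993²]/36 = 16.8743
SE = √(s_p²·(1/19+1/19)) = 1.3328
t = (40.158−40.947)/1.3328 = -0.5924
df = 36
p-value (two-sided) = 0.55731
At α=0.05: p ≥ α → fail to reject H₀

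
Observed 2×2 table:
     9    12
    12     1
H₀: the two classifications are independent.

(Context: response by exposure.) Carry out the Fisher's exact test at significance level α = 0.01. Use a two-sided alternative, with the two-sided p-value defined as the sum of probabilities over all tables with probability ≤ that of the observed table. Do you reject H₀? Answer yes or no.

Margins: r₁=21, r₂=13, c₁=21, c₂=13, n=34
p_obs = C(21,9)·C(13,12)/C(34,21); sum pmf over tables with pmf ≤ p_obs
p-value (two-sided) = 0.00476
At α=0.01: p < α → reject H₀

reject H₀: yes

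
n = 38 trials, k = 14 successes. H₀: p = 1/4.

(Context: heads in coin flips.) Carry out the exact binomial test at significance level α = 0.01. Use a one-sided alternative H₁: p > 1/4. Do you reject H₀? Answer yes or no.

Exact binomial: n=38, k=14, p₀=1/4=0.2500
P(X≥14) from Σ C(n,i)·p₀^i·(1−p₀)^(n−i)
p-value (one-sided, H₁ greater) = 0.07097
At α=0.01: p ≥ α → fail to reject H₀

reject H₀: no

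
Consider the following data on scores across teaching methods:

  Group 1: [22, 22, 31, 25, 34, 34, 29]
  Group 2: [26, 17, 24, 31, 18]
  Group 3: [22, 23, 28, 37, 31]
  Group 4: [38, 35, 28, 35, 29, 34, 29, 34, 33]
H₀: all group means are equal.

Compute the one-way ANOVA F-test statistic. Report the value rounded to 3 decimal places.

Group means [28.14, 23.20, 28.20, 32.78], grand mean 28.808
SSB = Σnᵢ(x̄ᵢ−x̄)² = 304.026; SSW = ΣΣ(x−x̄ᵢ)² = 540.013
MSB = 304.026/3 = 101.3419; MSW = 540.013/22 = 24.5460
F = MSB/MSW = 4.1286
df = (3, 22)

test statistic = 4.129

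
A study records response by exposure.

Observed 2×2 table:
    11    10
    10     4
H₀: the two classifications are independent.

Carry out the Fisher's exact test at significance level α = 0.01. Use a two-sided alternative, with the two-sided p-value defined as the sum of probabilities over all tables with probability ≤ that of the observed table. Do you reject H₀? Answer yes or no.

Margins: r₁=21, r₂=14, c₁=21, c₂=14, n=35
p_obs = C(21,11)·C(14,10)/C(35,21); sum pmf over tables with pmf ≤ p_obs
p-value (two-sided) = 0.31094
At α=0.01: p ≥ α → fail to reject H₀

reject H₀: no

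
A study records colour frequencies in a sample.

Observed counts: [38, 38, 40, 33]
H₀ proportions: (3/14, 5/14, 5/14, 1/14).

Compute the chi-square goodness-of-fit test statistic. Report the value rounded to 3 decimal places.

n = 149; E_i = n·p_i = [31.93, 53.21, 53.21, 10.64]
χ² = (38−31.93)²/31.93 + (38−53.21)²/53.21 + (40−53.21)²/53.21 + (33−10.64)²/10.64 = 55.7508
df = 3

test statistic = 55.751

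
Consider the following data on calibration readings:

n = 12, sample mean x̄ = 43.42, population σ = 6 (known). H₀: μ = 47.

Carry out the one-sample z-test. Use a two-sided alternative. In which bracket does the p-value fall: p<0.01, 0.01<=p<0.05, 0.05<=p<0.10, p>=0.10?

p-value bracket: 0.01<=p<0.05

SE = σ/√n = 6/√12 = 1.7321
z = (x̄−μ₀)/SE = (43.42−47)/1.7321 = -2.0669
p-value (two-sided) = 0.03874
→ bracket: 0.01<=p<0.05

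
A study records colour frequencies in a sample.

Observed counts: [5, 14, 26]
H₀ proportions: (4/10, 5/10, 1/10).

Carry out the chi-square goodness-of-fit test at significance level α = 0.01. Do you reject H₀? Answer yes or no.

reject H₀: yes

n = 45; E_i = n·p_i = [18.00, 22.50, 4.50]
χ² = (5−18.00)²/18.00 + (14−22.50)²/22.50 + (26−4.50)²/4.50 = 115.3222
df = 2
p-value (upper-tail) = 0.00000
At α=0.01: p < α → reject H₀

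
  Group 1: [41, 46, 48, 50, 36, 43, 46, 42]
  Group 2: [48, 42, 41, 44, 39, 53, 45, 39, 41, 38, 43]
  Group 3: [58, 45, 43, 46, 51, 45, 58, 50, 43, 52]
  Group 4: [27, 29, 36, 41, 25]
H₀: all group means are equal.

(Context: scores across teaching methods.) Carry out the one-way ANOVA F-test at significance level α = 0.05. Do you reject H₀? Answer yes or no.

Group means [44.00, 43.00, 49.10, 31.60], grand mean 43.353
SSB = Σnᵢ(x̄ᵢ−x̄)² = 1025.665; SSW = ΣΣ(x−x̄ᵢ)² = 802.100
MSB = 1025.665/3 = 341.8882; MSW = 802.100/30 = 26.7367
F = MSB/MSW = 12.7872
df = (3, 30)
p-value (upper-tail) = 0.00001
At α=0.05: p < α → reject H₀

reject H₀: yes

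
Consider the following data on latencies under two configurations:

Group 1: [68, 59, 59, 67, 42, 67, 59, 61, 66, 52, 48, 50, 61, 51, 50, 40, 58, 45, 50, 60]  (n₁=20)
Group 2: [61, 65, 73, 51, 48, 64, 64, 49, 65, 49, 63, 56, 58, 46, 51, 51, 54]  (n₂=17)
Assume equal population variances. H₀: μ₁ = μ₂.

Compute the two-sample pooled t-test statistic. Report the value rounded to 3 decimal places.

x̄₁=55.650, s₁=8.481, n₁=20
x̄₂=56.941, s₂=7.838, n₂=17
s_p² = [19·8.481² + 16·7.838²]/35 = 67.1283
SE = √(s_p²·(1/20+1/17)) = 2.7028
t = (55.650−56.941)/2.7028 = -0.4777
df = 35

test statistic = -0.478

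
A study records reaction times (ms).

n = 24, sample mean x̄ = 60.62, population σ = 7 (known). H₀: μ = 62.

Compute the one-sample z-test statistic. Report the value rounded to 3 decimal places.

test statistic = -0.966

SE = σ/√n = 7/√24 = 1.4289
z = (x̄−μ₀)/SE = (60.62−62)/1.4289 = -0.9658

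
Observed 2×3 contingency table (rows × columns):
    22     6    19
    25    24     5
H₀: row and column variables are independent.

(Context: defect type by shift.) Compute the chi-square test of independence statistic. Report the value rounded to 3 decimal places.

Row totals [47, 54], col totals [47, 30, 24], n=101
χ² = (22−21.87)²/21.87 + (6−13.96)²/13.96 + (19−11.17)²/11.17 + (25−25.13)²/25.13 + (24−16.04)²/16.04 + (5−12.83)²/12.83 = 18.7631
df = 2

test statistic = 18.763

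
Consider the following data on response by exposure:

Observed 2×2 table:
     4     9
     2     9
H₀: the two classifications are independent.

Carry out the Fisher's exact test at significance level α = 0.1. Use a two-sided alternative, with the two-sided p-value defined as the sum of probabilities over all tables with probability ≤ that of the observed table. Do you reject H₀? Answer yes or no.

Margins: r₁=13, r₂=11, c₁=6, c₂=18, n=24
p_obs = C(13,4)·C(11,2)/C(24,6); sum pmf over tables with pmf ≤ p_obs
p-value (two-sided) = 0.64940
At α=0.1: p ≥ α → fail to reject H₀

reject H₀: no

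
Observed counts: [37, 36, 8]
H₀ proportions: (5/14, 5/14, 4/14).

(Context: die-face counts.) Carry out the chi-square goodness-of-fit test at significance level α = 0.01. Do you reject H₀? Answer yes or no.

n = 81; E_i = n·p_i = [28.93, 28.93, 23.14]
χ² = (37−28.93)²/28.93 + (36−28.93)²/28.93 + (8−23.14)²/23.14 = 13.8889
df = 2
p-value (upper-tail) = 0.00096
At α=0.01: p < α → reject H₀

reject H₀: yes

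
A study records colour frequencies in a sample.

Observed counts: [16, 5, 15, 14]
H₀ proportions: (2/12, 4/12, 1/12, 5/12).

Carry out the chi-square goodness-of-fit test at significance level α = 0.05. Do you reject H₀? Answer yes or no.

reject H₀: yes

n = 50; E_i = n·p_i = [8.33, 16.67, 4.17, 20.83]
χ² = (16−8.33)²/8.33 + (5−16.67)²/16.67 + (15−4.17)²/4.17 + (14−20.83)²/20.83 = 45.6280
df = 3
p-value (upper-tail) = 0.00000
At α=0.05: p < α → reject H₀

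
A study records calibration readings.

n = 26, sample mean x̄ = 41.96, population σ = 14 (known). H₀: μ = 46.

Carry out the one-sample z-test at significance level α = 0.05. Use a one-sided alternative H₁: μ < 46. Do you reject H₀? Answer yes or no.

reject H₀: no

SE = σ/√n = 14/√26 = 2.7456
z = (x̄−μ₀)/SE = (41.96−46)/2.7456 = -1.4714
p-value (one-sided, H₁ less) = 0.07059
At α=0.05: p ≥ α → fail to reject H₀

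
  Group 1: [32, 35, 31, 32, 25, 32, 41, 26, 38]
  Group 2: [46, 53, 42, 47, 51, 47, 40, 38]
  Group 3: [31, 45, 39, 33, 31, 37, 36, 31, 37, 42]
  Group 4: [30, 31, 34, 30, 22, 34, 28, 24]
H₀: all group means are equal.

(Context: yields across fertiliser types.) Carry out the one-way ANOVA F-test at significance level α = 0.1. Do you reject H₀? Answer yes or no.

reject H₀: yes

Group means [32.44, 45.50, 36.20, 29.12], grand mean 35.743
SSB = Σnᵢ(x̄ᵢ−x̄)² = 1211.988; SSW = ΣΣ(x−x̄ᵢ)² = 742.697
MSB = 1211.988/3 = 403.9962; MSW = 742.697/31 = 23.9580
F = MSB/MSW = 16.8627
df = (3, 31)
p-value (upper-tail) = 0.00000
At α=0.1: p < α → reject H₀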